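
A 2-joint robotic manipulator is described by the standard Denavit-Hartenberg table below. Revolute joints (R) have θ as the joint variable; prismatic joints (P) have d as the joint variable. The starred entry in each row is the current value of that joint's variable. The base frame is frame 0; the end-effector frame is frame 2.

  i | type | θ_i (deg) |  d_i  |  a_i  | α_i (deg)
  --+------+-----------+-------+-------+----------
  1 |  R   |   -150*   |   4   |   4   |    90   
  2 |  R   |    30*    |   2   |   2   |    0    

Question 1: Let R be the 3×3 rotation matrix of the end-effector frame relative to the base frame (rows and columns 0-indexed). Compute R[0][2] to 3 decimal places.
-0.500

End-effector z-axis (col 2 of R) = (-0.5000,0.8660,0.0000)
R[0][2] = -0.5000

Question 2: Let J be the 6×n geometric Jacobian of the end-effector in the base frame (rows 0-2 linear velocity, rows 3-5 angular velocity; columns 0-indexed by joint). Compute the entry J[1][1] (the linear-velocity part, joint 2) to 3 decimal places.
axis z_1 = (-0.5000,0.8660,0.0000); lever o_n−o_1 = (-2.5000,0.8660,1.0000)
cross product → J_v[:, 1] = (0.8660,0.5000,1.7321)
J_ω[:, 1] = z_1
entry J[1][1] = 0.5000

0.500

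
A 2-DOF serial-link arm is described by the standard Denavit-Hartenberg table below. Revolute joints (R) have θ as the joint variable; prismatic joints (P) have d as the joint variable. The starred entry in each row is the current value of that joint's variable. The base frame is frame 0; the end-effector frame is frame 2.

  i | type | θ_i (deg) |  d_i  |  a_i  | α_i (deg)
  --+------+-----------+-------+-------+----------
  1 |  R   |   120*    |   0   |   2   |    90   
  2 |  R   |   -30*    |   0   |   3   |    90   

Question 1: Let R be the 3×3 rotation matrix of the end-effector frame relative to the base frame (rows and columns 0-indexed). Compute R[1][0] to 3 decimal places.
End-effector x-axis (col 0 of R) = (-0.4330,0.7500,-0.5000)
R[1][0] = 0.7500

0.750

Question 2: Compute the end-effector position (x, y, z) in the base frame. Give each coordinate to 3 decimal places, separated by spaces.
-2.299 3.982 -1.500

after link 1: o_1 = (-1.0000, 1.7321, 0.0000)
after link 2: o_2 = (-2.2990, 3.9821, -1.5000)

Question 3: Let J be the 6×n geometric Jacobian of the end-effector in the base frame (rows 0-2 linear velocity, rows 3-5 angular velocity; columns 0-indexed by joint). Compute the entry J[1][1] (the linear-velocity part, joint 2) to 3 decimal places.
axis z_1 = (0.8660,0.5000,0.0000); lever o_n−o_1 = (-1.2990,2.2500,-1.5000)
cross product → J_v[:, 1] = (-0.7500,1.2990,2.5981)
J_ω[:, 1] = z_1
entry J[1][1] = 1.2990

1.299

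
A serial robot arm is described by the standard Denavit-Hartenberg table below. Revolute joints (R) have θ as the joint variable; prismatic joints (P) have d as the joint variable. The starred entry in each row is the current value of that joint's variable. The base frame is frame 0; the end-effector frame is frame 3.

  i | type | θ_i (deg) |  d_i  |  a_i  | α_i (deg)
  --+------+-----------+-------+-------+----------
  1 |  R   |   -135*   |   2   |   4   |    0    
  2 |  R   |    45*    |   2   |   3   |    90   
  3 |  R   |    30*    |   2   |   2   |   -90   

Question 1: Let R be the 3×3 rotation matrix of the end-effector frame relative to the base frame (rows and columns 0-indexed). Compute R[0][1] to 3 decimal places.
1.000

End-effector y-axis (col 1 of R) = (1.0000,0.0000,-0.0000)
R[0][1] = 1.0000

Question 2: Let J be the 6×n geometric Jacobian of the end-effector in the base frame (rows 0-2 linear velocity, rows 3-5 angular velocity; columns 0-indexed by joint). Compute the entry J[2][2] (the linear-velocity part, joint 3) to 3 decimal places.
axis z_2 = (-1.0000,0.0000,0.0000); lever o_n−o_2 = (-2.0000,-1.7321,1.0000)
cross product → J_v[:, 2] = (0.0000,1.0000,1.7321)
J_ω[:, 2] = z_2
entry J[2][2] = 1.7321

1.732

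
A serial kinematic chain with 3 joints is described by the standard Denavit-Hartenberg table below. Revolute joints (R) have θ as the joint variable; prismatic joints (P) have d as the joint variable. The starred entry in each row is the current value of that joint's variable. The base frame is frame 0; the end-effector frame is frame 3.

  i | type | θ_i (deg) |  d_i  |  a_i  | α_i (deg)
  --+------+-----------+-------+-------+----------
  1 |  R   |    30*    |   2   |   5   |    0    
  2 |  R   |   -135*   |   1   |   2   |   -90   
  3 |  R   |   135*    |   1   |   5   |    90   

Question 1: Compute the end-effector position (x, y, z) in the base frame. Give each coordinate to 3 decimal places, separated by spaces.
after link 1: o_1 = (4.3301, 2.5000, 2.0000)
after link 2: o_2 = (3.8125, 0.5681, 3.0000)
after link 3: o_3 = (5.6935, 3.7244, -0.5355)

5.693 3.724 -0.536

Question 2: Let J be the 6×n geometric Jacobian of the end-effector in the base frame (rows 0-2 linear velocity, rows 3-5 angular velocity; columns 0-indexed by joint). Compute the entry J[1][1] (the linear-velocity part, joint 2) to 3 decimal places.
1.363

axis z_1 = (0.0000,0.0000,1.0000); lever o_n−o_1 = (1.3634,1.2244,-2.5355)
cross product → J_v[:, 1] = (-1.2244,1.3634,0.0000)
J_ω[:, 1] = z_1
entry J[1][1] = 1.3634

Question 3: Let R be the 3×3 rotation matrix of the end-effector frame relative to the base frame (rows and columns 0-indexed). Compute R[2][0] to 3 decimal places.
End-effector x-axis (col 0 of R) = (0.1830,0.6830,-0.7071)
R[2][0] = -0.7071

-0.707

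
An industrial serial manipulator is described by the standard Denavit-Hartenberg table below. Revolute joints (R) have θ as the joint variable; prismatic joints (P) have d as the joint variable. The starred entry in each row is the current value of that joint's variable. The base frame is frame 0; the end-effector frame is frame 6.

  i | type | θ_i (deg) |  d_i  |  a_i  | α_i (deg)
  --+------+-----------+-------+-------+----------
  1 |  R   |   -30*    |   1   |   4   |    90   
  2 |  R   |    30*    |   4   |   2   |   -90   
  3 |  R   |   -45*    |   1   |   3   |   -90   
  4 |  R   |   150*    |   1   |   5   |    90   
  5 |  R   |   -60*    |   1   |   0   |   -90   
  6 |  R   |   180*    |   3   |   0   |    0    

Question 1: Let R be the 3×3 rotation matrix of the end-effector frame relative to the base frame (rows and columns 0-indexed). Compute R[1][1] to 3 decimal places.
End-effector y-axis (col 1 of R) = (0.4634,-0.6758,-0.5732)
R[1][1] = -0.6758

-0.676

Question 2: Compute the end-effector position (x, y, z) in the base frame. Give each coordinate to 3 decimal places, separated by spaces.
6.216 -3.652 -1.379

after link 1: o_1 = (3.4641, -2.0000, 1.0000)
after link 2: o_2 = (2.9641, -6.3301, 2.0000)
after link 3: o_3 = (3.0614, -8.8358, 3.9267)
after link 4: o_4 = (4.2624, -5.1771, 0.5842)
after link 5: o_5 = (4.7258, -5.8529, 0.0110)
after link 6: o_6 = (6.2163, -3.6517, -1.3791)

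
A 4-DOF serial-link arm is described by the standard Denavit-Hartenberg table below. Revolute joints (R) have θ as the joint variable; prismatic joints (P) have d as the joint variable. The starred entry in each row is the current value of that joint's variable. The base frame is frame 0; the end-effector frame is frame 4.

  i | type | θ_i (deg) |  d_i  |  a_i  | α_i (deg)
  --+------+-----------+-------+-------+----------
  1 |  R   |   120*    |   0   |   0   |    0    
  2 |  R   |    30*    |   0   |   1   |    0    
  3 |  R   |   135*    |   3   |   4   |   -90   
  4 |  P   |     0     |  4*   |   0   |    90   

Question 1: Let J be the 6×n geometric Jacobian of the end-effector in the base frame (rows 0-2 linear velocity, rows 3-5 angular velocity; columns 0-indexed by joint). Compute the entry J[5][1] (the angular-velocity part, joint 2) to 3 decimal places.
axis z_1 = (0.0000,0.0000,1.0000); lever o_n−o_1 = (4.0330,-2.3284,3.0000)
cross product → J_v[:, 1] = (2.3284,4.0330,-0.0000)
J_ω[:, 1] = z_1
entry J[5][1] = 1.0000

1.000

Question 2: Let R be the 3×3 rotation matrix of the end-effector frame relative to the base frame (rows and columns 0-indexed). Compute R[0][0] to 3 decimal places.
End-effector x-axis (col 0 of R) = (0.2588,-0.9659,0.0000)
R[0][0] = 0.2588

0.259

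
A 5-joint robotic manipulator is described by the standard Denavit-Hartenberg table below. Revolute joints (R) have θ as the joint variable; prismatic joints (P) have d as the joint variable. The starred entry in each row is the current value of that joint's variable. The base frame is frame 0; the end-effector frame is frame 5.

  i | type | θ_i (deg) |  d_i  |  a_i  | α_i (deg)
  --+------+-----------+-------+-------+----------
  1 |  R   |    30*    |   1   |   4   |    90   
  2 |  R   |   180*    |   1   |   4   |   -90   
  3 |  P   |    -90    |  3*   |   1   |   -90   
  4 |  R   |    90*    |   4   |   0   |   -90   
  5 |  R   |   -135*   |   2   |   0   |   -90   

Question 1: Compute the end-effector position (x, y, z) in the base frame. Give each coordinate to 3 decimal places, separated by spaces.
-3.464 -2.000 -2.000

after link 1: o_1 = (3.4641, 2.0000, 1.0000)
after link 2: o_2 = (0.5000, -0.8660, 1.0000)
after link 3: o_3 = (1.0000, -1.7321, -2.0000)
after link 4: o_4 = (-2.4641, -3.7321, -2.0000)
after link 5: o_5 = (-3.4641, -2.0000, -2.0000)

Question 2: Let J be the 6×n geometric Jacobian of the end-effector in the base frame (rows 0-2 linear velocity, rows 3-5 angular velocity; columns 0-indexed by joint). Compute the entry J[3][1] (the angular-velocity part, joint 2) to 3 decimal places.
axis z_1 = (0.5000,-0.8660,0.0000); lever o_n−o_1 = (-6.9282,-4.0000,-3.0000)
cross product → J_v[:, 1] = (2.5981,1.5000,-8.0000)
J_ω[:, 1] = z_1
entry J[3][1] = 0.5000

0.500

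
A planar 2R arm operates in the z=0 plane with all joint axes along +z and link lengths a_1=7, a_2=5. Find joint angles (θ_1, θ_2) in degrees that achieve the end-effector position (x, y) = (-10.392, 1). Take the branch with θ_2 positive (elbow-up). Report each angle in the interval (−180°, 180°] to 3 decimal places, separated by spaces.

149.998 60.006

cos θ_2 = (108.9937−7²−5²)/(2·7·5) = 0.4999; θ_2 = 60.0060° (elbow-up)
β = atan2(1.0000,-10.3920) = 174.5035°; ψ = atan2(4.3304,9.4995) = 24.5060°
θ_1 = β − ψ = 149.9975°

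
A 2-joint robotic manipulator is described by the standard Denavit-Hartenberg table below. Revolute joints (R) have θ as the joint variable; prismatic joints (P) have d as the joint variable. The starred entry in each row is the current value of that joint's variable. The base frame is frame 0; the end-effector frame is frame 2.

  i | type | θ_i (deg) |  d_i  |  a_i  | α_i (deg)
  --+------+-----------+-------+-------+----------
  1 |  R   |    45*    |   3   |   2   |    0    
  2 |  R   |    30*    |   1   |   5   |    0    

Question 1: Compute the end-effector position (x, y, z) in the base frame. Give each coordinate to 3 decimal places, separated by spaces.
after link 1: o_1 = (1.4142, 1.4142, 3.0000)
after link 2: o_2 = (2.7083, 6.2438, 4.0000)

2.708 6.244 4.000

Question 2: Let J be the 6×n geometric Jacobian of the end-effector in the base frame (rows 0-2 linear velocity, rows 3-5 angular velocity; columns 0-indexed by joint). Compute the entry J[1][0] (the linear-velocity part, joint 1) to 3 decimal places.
2.708

axis z_0 = ẑ; lever o_n−o_0 = (2.7083,6.2438,4.0000)
cross product → J_v[:, 0] = (-6.2438,2.7083,0.0000)
J_ω[:, 0] = z_0
entry J[1][0] = 2.7083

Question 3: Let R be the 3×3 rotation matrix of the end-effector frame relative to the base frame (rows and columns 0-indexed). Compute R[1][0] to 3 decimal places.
End-effector x-axis (col 0 of R) = (0.2588,0.9659,0.0000)
R[1][0] = 0.9659

0.966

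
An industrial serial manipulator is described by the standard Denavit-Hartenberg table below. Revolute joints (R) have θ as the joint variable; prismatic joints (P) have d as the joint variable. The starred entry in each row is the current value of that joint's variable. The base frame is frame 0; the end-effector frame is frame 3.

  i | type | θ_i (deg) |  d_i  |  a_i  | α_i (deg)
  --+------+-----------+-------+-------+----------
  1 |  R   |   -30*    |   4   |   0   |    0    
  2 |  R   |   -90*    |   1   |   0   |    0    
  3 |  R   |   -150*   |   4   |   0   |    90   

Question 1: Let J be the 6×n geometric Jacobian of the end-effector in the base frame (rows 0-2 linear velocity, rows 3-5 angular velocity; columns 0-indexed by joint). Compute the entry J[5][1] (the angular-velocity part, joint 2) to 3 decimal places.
1.000

axis z_1 = (0.0000,0.0000,1.0000); lever o_n−o_1 = (0.0000,0.0000,5.0000)
cross product → J_v[:, 1] = (0.0000,0.0000,0.0000)
J_ω[:, 1] = z_1
entry J[5][1] = 1.0000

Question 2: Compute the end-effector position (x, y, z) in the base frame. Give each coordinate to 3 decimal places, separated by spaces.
0.000 0.000 9.000

after link 1: o_1 = (0.0000, 0.0000, 4.0000)
after link 2: o_2 = (0.0000, 0.0000, 5.0000)
after link 3: o_3 = (0.0000, 0.0000, 9.0000)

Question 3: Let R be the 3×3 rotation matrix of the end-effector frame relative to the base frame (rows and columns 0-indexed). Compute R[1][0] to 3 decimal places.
1.000

End-effector x-axis (col 0 of R) = (-0.0000,1.0000,0.0000)
R[1][0] = 1.0000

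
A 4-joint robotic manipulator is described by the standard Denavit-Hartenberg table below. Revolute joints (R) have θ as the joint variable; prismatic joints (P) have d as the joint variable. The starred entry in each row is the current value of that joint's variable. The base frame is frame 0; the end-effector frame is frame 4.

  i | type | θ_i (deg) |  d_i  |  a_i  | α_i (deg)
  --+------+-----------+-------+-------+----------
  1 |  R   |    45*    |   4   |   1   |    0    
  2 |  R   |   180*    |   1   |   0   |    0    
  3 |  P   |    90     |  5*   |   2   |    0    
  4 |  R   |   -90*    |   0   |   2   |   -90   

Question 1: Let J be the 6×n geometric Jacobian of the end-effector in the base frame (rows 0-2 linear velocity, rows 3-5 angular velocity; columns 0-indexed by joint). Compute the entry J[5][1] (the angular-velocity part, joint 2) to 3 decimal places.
axis z_1 = (0.0000,0.0000,1.0000); lever o_n−o_1 = (-0.0000,-2.8284,6.0000)
cross product → J_v[:, 1] = (2.8284,-0.0000,0.0000)
J_ω[:, 1] = z_1
entry J[5][1] = 1.0000

1.000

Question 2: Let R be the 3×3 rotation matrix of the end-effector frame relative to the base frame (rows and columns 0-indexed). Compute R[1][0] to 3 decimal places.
End-effector x-axis (col 0 of R) = (-0.7071,-0.7071,0.0000)
R[1][0] = -0.7071

-0.707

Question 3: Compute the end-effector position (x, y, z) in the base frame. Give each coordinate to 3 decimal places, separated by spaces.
0.707 -2.121 10.000

after link 1: o_1 = (0.7071, 0.7071, 4.0000)
after link 2: o_2 = (0.7071, 0.7071, 5.0000)
after link 3: o_3 = (2.1213, -0.7071, 10.0000)
after link 4: o_4 = (0.7071, -2.1213, 10.0000)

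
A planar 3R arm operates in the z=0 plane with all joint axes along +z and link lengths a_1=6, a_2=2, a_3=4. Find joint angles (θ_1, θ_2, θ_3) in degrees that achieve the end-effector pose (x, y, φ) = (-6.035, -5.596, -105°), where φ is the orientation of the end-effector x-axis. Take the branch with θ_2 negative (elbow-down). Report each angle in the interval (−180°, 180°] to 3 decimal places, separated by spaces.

wrist centre = target − a_3·(cos φ, sin φ) = (-4.9997, -1.7323)
cos θ_2 = (27.9981−6²−2²)/(2·6·2) = -0.5001; θ_2 = -120.0053° (elbow-down)
β = atan2(-1.7323,-4.9997) = -160.8899°; ψ = atan2(-1.7320,4.9998) = -19.1062°
θ_1 = β − ψ = -141.7837°
θ_3 = φ − θ_1 − θ_2 = 156.7889° (wrapped to (-180°,180°])

-141.784 -120.005 156.789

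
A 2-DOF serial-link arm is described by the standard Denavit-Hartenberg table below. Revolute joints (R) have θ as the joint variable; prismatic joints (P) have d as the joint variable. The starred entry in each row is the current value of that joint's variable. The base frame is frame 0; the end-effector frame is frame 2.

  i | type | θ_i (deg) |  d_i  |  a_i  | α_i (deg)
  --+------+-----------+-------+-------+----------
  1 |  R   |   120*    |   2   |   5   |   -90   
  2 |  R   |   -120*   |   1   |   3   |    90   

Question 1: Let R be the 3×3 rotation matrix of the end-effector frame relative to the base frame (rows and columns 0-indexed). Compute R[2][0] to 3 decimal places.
0.866

End-effector x-axis (col 0 of R) = (0.2500,-0.4330,0.8660)
R[2][0] = 0.8660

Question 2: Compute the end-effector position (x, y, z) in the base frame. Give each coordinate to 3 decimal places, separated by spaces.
after link 1: o_1 = (-2.5000, 4.3301, 2.0000)
after link 2: o_2 = (-2.6160, 2.5311, 4.5981)

-2.616 2.531 4.598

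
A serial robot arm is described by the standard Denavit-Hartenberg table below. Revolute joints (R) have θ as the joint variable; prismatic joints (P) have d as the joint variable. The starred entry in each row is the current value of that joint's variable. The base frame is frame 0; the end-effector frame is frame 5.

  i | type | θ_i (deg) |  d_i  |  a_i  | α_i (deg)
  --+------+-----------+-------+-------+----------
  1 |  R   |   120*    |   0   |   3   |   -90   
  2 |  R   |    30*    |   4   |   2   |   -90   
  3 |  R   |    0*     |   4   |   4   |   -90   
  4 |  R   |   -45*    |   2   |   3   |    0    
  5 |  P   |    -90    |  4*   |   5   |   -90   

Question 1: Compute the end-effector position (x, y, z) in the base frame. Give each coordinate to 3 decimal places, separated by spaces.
after link 1: o_1 = (-1.5000, 2.5981, 0.0000)
after link 2: o_2 = (-5.8301, 2.0981, -1.0000)
after link 3: o_3 = (-6.5622, 3.3660, -6.4641)
after link 4: o_4 = (-5.2184, 5.0385, -9.3619)
after link 5: o_5 = (0.6606, 2.8559, -10.6560)

0.661 2.856 -10.656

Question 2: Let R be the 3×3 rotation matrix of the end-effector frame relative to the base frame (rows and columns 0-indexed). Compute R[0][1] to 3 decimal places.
-0.866

End-effector y-axis (col 1 of R) = (-0.8660,-0.5000,0.0000)
R[0][1] = -0.8660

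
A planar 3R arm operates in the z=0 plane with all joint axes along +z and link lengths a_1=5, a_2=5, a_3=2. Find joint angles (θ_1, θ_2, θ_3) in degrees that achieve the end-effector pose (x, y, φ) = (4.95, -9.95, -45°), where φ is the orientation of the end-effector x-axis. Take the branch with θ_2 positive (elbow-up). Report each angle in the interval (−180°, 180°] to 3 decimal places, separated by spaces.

wrist centre = target − a_3·(cos φ, sin φ) = (3.5358, -8.5358)
cos θ_2 = (85.3614−5²−5²)/(2·5·5) = 0.7072; θ_2 = 44.9901° (elbow-up)
β = atan2(-8.5358,3.5358) = -67.4992°; ψ = atan2(3.5349,8.5361) = 22.4951°
θ_1 = β − ψ = -89.9942°
θ_3 = φ − θ_1 − θ_2 = 0.0041° (wrapped to (-180°,180°])

-89.994 44.990 0.004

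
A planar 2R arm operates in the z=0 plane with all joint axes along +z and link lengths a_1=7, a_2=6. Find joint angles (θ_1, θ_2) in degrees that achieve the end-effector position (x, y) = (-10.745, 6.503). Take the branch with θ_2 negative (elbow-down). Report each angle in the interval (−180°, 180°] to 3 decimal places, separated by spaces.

cos θ_2 = (157.7440−7²−6²)/(2·7·6) = 0.8660; θ_2 = -30.0029° (elbow-down)
β = atan2(6.5030,-10.7450) = 148.8172°; ψ = atan2(-3.0003,12.1960) = -13.8205°
θ_1 = β − ψ = 162.6377°

162.638 -30.003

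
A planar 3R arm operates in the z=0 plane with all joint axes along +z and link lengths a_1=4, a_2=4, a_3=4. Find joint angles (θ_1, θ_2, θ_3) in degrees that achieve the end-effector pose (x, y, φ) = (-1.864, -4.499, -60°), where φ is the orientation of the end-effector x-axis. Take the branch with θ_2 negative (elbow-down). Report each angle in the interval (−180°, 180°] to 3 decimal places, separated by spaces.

-105.008 -119.997 165.005

wrist centre = target − a_3·(cos φ, sin φ) = (-3.8640, -1.0349)
cos θ_2 = (16.0015−4²−4²)/(2·4·4) = -0.5000; θ_2 = -119.9969° (elbow-down)
β = atan2(-1.0349,-3.8640) = -165.0063°; ψ = atan2(-3.4642,2.0002) = -59.9984°
θ_1 = β − ψ = -105.0079°
θ_3 = φ − θ_1 − θ_2 = 165.0048° (wrapped to (-180°,180°])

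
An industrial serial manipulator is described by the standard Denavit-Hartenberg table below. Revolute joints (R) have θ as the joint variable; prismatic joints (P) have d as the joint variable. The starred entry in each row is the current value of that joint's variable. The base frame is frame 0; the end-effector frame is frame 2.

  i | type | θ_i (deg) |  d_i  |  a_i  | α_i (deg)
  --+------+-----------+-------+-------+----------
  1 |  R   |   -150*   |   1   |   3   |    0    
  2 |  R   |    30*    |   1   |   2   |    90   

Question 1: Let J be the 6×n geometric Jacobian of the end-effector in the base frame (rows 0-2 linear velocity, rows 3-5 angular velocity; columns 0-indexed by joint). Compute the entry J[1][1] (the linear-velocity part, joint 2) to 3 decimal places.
-1.000

axis z_1 = (0.0000,0.0000,1.0000); lever o_n−o_1 = (-1.0000,-1.7321,1.0000)
cross product → J_v[:, 1] = (1.7321,-1.0000,0.0000)
J_ω[:, 1] = z_1
entry J[1][1] = -1.0000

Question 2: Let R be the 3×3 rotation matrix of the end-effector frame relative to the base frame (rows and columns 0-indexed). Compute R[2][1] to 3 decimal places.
End-effector y-axis (col 1 of R) = (0.0000,-0.0000,1.0000)
R[2][1] = 1.0000

1.000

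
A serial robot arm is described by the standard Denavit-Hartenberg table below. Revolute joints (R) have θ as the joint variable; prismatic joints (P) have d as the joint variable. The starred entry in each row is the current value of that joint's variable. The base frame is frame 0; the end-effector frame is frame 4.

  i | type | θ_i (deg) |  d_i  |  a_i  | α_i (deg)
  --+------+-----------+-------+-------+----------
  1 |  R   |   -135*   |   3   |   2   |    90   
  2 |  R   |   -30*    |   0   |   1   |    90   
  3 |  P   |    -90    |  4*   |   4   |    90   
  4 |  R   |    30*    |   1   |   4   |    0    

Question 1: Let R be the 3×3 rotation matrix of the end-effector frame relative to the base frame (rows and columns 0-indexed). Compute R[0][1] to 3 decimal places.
-0.047

End-effector y-axis (col 1 of R) = (-0.0474,0.6597,-0.7500)
R[0][1] = -0.0474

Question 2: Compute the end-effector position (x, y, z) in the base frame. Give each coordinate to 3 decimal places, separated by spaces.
after link 1: o_1 = (-1.4142, -1.4142, 3.0000)
after link 2: o_2 = (-2.0266, -2.0266, 2.5000)
after link 3: o_3 = (2.2161, -3.4408, -0.9641)
after link 4: o_4 = (5.9850, -4.5708, -2.1962)

5.985 -4.571 -2.196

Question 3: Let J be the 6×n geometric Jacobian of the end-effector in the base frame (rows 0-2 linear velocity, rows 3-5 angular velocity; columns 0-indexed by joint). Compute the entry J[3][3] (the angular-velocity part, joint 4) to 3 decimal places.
0.612

axis z_3 = (0.6124,0.6124,0.5000); lever o_n−o_3 = (3.7690,-1.1300,-1.2321)
cross product → J_v[:, 3] = (-0.1895,2.6390,-3.0000)
J_ω[:, 3] = z_3
entry J[3][3] = 0.6124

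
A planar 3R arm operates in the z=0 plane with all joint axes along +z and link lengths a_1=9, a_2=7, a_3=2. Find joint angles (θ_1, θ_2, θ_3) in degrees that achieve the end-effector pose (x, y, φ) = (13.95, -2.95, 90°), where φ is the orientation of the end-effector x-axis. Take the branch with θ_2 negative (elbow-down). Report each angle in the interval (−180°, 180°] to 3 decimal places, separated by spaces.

-0.003 -44.994 134.997

wrist centre = target − a_3·(cos φ, sin φ) = (13.9500, -4.9500)
cos θ_2 = (219.1050−9²−7²)/(2·9·7) = 0.7072; θ_2 = -44.9939° (elbow-down)
β = atan2(-4.9500,13.9500) = -19.5367°; ψ = atan2(-4.9492,13.9503) = -19.5334°
θ_1 = β − ψ = -0.0032°
θ_3 = φ − θ_1 − θ_2 = 134.9971° (wrapped to (-180°,180°])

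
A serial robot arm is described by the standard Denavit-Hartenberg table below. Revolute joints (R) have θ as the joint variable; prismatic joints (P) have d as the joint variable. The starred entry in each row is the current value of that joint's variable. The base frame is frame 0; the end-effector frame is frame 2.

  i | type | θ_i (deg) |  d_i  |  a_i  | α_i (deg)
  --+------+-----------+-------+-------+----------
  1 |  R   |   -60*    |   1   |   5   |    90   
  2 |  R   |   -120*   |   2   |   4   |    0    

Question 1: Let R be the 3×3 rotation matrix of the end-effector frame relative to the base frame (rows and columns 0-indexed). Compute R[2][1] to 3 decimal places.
-0.500

End-effector y-axis (col 1 of R) = (0.4330,-0.7500,-0.5000)
R[2][1] = -0.5000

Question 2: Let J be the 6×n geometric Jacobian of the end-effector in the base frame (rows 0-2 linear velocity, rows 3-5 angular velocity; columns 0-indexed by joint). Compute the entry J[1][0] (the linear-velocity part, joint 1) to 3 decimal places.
axis z_0 = ẑ; lever o_n−o_0 = (-0.2321,-3.5981,-2.4641)
cross product → J_v[:, 0] = (3.5981,-0.2321,0.0000)
J_ω[:, 0] = z_0
entry J[1][0] = -0.2321

-0.232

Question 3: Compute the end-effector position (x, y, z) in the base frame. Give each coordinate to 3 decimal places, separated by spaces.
after link 1: o_1 = (2.5000, -4.3301, 1.0000)
after link 2: o_2 = (-0.2321, -3.5981, -2.4641)

-0.232 -3.598 -2.464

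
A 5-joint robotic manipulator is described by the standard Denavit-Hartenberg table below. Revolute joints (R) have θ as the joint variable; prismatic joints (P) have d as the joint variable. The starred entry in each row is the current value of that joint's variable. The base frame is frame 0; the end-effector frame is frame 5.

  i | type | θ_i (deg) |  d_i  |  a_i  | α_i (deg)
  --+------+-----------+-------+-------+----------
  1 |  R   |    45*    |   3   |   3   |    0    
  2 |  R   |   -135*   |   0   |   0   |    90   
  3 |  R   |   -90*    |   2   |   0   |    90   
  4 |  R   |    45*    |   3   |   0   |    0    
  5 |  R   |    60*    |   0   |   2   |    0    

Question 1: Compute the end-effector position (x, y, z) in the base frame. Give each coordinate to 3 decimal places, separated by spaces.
-1.811 5.121 3.518

after link 1: o_1 = (2.1213, 2.1213, 3.0000)
after link 2: o_2 = (2.1213, 2.1213, 3.0000)
after link 3: o_3 = (0.1213, 2.1213, 3.0000)
after link 4: o_4 = (0.1213, 5.1213, 3.0000)
after link 5: o_5 = (-1.8105, 5.1213, 3.5176)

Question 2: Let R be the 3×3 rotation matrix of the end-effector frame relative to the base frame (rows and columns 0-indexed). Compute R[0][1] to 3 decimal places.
0.259

End-effector y-axis (col 1 of R) = (0.2588,0.0000,0.9659)
R[0][1] = 0.2588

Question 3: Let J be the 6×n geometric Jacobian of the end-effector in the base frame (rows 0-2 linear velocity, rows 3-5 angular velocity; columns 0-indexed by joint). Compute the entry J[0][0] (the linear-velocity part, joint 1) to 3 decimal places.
axis z_0 = ẑ; lever o_n−o_0 = (-1.8105,5.1213,3.5176)
cross product → J_v[:, 0] = (-5.1213,-1.8105,0.0000)
J_ω[:, 0] = z_0
entry J[0][0] = -5.1213

-5.121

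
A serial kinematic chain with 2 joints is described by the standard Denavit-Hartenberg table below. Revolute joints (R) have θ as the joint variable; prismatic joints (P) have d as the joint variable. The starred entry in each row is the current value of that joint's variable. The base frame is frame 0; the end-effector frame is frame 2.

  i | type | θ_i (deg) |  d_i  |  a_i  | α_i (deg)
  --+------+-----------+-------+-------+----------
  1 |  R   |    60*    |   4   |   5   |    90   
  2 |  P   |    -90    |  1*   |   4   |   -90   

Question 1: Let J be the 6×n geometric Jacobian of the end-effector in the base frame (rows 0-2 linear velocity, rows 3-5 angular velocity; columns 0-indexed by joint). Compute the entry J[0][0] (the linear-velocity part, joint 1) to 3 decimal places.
-3.830

axis z_0 = ẑ; lever o_n−o_0 = (3.3660,3.8301,0.0000)
cross product → J_v[:, 0] = (-3.8301,3.3660,0.0000)
J_ω[:, 0] = z_0
entry J[0][0] = -3.8301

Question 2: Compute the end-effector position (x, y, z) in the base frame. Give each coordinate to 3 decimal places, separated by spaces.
after link 1: o_1 = (2.5000, 4.3301, 4.0000)
after link 2: o_2 = (3.3660, 3.8301, 0.0000)

3.366 3.830 0.000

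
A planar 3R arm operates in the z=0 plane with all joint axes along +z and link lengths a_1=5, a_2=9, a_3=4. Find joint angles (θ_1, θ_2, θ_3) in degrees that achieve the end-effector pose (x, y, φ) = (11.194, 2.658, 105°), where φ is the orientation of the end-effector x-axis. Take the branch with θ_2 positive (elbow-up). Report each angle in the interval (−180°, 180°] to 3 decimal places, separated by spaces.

-44.993 59.993 90.000

wrist centre = target − a_3·(cos φ, sin φ) = (12.2293, -1.2057)
cos θ_2 = (151.0089−5²−9²)/(2·5·9) = 0.5001; θ_2 = 59.9934° (elbow-up)
β = atan2(-1.2057,12.2293) = -5.6307°; ψ = atan2(7.7937,9.5009) = 39.3625°
θ_1 = β − ψ = -44.9932°
θ_3 = φ − θ_1 − θ_2 = 89.9997° (wrapped to (-180°,180°])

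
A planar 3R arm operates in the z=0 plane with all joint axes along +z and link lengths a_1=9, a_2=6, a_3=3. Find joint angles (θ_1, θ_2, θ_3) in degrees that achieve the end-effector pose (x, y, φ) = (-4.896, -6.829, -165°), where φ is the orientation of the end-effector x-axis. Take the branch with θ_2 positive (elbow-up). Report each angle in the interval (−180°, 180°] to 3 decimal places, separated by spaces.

wrist centre = target − a_3·(cos φ, sin φ) = (-1.9982, -6.0525)
cos θ_2 = (40.6262−9²−6²)/(2·9·6) = -0.7072; θ_2 = 135.0047° (elbow-up)
β = atan2(-6.0525,-1.9982) = -108.2704°; ψ = atan2(4.2423,4.7570) = 41.7265°
θ_1 = β − ψ = -149.9969°
θ_3 = φ − θ_1 − θ_2 = -150.0078° (wrapped to (-180°,180°])

-149.997 135.005 -150.008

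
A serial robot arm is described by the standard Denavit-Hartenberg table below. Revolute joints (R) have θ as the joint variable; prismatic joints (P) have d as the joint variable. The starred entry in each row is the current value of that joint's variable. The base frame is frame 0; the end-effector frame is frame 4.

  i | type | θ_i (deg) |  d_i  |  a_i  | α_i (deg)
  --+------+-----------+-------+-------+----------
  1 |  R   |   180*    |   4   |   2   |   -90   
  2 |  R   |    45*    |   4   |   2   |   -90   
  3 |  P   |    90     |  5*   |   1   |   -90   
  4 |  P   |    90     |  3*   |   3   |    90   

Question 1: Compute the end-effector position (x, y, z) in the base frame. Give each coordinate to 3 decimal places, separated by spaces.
0.121 -3.000 3.293

after link 1: o_1 = (-2.0000, 0.0000, 4.0000)
after link 2: o_2 = (-3.4142, -4.0000, 2.5858)
after link 3: o_3 = (0.1213, -3.0000, -0.9497)
after link 4: o_4 = (0.1213, -3.0000, 3.2929)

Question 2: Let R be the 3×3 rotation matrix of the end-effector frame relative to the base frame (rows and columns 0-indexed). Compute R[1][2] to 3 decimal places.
1.000

End-effector z-axis (col 2 of R) = (0.0000,1.0000,-0.0000)
R[1][2] = 1.0000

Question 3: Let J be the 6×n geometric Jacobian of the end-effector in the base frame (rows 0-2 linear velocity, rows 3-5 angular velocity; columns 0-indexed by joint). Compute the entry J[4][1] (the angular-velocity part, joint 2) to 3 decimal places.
-1.000

axis z_1 = (-0.0000,-1.0000,0.0000); lever o_n−o_1 = (2.1213,-3.0000,-0.7071)
cross product → J_v[:, 1] = (0.7071,0.0000,2.1213)
J_ω[:, 1] = z_1
entry J[4][1] = -1.0000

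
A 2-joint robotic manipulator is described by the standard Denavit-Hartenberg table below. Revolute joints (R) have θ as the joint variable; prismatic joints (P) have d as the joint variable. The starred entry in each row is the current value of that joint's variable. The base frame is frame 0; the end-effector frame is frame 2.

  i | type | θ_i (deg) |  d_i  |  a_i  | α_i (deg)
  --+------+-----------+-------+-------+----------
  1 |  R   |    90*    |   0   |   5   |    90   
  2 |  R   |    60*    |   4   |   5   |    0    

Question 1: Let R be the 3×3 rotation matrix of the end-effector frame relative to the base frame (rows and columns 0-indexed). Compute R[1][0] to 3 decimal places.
0.500

End-effector x-axis (col 0 of R) = (-0.0000,0.5000,0.8660)
R[1][0] = 0.5000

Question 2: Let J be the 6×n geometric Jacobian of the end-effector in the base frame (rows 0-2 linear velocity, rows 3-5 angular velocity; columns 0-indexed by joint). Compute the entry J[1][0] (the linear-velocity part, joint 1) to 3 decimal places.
4.000

axis z_0 = ẑ; lever o_n−o_0 = (4.0000,7.5000,4.3301)
cross product → J_v[:, 0] = (-7.5000,4.0000,0.0000)
J_ω[:, 0] = z_0
entry J[1][0] = 4.0000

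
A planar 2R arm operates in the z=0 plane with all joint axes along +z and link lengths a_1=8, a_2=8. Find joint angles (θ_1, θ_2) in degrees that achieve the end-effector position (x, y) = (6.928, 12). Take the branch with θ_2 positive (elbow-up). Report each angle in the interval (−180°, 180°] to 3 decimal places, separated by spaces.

30.000 60.001

cos θ_2 = (191.9972−8²−8²)/(2·8·8) = 0.5000; θ_2 = 60.0015° (elbow-up)
β = atan2(12.0000,6.9280) = 60.0007°; ψ = atan2(6.9283,11.9998) = 30.0007°
θ_1 = β − ψ = 30.0000°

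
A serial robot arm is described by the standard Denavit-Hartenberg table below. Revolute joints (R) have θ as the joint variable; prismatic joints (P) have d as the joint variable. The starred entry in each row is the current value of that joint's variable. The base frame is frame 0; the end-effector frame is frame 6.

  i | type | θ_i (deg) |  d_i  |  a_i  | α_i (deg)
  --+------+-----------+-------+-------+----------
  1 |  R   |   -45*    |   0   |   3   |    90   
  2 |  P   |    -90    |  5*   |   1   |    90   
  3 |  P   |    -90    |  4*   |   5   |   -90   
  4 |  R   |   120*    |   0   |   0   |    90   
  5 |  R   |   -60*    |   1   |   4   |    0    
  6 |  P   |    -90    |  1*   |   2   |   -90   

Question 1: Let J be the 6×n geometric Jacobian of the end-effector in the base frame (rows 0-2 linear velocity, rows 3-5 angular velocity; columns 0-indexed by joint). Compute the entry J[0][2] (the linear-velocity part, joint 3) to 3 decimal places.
prismatic axis z_2 = (-0.7071,0.7071,-0.0000)
J_v[:, 2] = z_2; J_ω[:, 2] = (0,0,0)
entry J[0][2] = -0.7071

-0.707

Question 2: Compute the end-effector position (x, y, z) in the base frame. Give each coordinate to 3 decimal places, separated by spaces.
after link 1: o_1 = (2.1213, -2.1213, 0.0000)
after link 2: o_2 = (-1.4142, -5.6569, -1.0000)
after link 3: o_3 = (-0.7071, 0.7071, -1.0000)
after link 4: o_4 = (-0.7071, 0.7071, -1.0000)
after link 5: o_5 = (0.7765, -0.9659, 2.4641)
after link 6: o_6 = (1.2941, 0.9659, 3.4641)

1.294 0.966 3.464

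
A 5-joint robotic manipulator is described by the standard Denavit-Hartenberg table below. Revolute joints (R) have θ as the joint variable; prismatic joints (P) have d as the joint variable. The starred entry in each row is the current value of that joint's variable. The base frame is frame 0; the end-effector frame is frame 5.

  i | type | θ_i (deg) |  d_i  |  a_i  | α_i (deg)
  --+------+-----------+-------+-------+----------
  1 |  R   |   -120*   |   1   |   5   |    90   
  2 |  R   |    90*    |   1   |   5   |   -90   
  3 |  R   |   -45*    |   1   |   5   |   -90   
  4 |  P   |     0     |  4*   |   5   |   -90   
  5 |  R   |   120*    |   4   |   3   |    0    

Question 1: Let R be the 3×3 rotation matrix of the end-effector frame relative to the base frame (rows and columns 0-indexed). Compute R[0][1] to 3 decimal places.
0.837

End-effector y-axis (col 1 of R) = (0.8365,-0.4830,-0.2588)
R[0][1] = 0.8365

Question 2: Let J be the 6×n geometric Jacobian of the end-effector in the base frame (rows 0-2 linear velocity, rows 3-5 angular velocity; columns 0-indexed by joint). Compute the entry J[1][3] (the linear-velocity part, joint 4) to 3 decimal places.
-0.354

prismatic axis z_3 = (0.6124,-0.3536,0.7071)
J_v[:, 3] = z_3; J_ω[:, 3] = (0,0,0)
entry J[1][3] = -0.3536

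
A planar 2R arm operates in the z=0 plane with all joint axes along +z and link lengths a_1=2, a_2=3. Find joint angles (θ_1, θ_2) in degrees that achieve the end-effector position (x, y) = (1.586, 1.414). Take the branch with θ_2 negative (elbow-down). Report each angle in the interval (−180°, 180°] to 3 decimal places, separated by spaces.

cos θ_2 = (4.5148−2²−3²)/(2·2·3) = -0.7071; θ_2 = -134.9995° (elbow-down)
β = atan2(1.4140,1.5860) = 41.7186°; ψ = atan2(-2.1213,-0.1213) = -93.2727°
θ_1 = β − ψ = 134.9913°

134.991 -135.000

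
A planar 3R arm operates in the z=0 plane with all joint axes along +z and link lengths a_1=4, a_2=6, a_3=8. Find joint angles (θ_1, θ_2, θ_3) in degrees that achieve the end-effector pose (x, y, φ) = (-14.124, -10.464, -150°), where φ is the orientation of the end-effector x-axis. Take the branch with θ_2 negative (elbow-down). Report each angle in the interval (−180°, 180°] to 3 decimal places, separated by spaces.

wrist centre = target − a_3·(cos φ, sin φ) = (-7.1958, -6.4640)
cos θ_2 = (93.5628−4²−6²)/(2·4·6) = 0.8659; θ_2 = -30.0154° (elbow-down)
β = atan2(-6.4640,-7.1958) = -138.0666°; ψ = atan2(-3.0014,9.1953) = -18.0769°
θ_1 = β − ψ = -119.9897°
θ_3 = φ − θ_1 − θ_2 = 0.0051° (wrapped to (-180°,180°])

-119.990 -30.015 0.005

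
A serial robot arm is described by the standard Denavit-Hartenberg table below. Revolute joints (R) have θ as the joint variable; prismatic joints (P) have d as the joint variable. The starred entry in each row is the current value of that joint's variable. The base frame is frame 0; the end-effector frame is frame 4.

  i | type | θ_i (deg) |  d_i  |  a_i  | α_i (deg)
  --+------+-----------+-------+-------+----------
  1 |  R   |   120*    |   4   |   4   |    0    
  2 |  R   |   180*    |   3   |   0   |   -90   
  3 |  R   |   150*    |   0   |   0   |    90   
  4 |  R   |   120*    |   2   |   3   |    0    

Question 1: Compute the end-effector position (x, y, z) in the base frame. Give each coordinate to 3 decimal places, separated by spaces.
after link 1: o_1 = (-2.0000, 3.4641, 4.0000)
after link 2: o_2 = (-2.0000, 3.4641, 7.0000)
after link 3: o_3 = (-2.0000, 3.4641, 7.0000)
after link 4: o_4 = (1.3995, 2.7721, 6.0179)

1.400 2.772 6.018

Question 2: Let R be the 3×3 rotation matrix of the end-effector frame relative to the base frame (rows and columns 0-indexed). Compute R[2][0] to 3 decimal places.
End-effector x-axis (col 0 of R) = (0.9665,0.0580,0.2500)
R[2][0] = 0.2500

0.250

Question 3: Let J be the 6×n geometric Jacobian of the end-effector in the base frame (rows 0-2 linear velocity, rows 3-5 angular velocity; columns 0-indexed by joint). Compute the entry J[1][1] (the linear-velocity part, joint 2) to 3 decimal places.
axis z_1 = (0.0000,0.0000,1.0000); lever o_n−o_1 = (3.3995,-0.6920,2.0179)
cross product → J_v[:, 1] = (0.6920,3.3995,-0.0000)
J_ω[:, 1] = z_1
entry J[1][1] = 3.3995

3.400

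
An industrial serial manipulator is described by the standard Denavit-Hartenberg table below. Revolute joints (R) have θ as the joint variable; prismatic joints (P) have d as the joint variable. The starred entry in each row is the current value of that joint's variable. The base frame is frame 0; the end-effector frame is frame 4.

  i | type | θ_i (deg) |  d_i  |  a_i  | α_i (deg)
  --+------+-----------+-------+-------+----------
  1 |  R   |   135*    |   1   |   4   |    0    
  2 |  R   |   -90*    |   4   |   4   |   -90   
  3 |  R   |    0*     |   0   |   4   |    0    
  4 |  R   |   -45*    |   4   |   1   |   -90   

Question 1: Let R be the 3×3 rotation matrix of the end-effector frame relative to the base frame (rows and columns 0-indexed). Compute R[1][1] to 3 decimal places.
End-effector y-axis (col 1 of R) = (0.7071,-0.7071,-0.0000)
R[1][1] = -0.7071

-0.707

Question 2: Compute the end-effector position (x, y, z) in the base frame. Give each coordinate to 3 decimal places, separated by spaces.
0.500 11.814 5.707

after link 1: o_1 = (-2.8284, 2.8284, 1.0000)
after link 2: o_2 = (0.0000, 5.6569, 5.0000)
after link 3: o_3 = (2.8284, 8.4853, 5.0000)
after link 4: o_4 = (0.5000, 11.8137, 5.7071)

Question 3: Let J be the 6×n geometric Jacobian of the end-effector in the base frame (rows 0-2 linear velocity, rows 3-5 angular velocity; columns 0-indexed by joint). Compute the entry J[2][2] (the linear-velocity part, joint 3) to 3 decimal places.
-4.707

axis z_2 = (-0.7071,0.7071,0.0000); lever o_n−o_2 = (0.5000,6.1569,0.7071)
cross product → J_v[:, 2] = (0.5000,0.5000,-4.7071)
J_ω[:, 2] = z_2
entry J[2][2] = -4.7071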